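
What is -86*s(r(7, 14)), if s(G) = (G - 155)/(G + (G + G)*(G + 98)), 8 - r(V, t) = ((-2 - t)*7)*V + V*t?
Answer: -23177/549995 ≈ -0.042140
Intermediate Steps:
r(V, t) = 8 - V*t - V*(-14 - 7*t) (r(V, t) = 8 - (((-2 - t)*7)*V + V*t) = 8 - ((-14 - 7*t)*V + V*t) = 8 - (V*(-14 - 7*t) + V*t) = 8 - (V*t + V*(-14 - 7*t)) = 8 + (-V*t - V*(-14 - 7*t)) = 8 - V*t - V*(-14 - 7*t))
s(G) = (-155 + G)/(G + 2*G*(98 + G)) (s(G) = (-155 + G)/(G + (2*G)*(98 + G)) = (-155 + G)/(G + 2*G*(98 + G)))
-86*s(r(7, 14)) = -86*(-155 + (8 + 14*7 + 6*7*14))/((8 + 14*7 + 6*7*14)*(197 + 2*(8 + 14*7 + 6*7*14))) = -86*(-155 + (8 + 98 + 588))/((8 + 98 + 588)*(197 + 2*(8 + 98 + 588))) = -86*(-155 + 694)/(694*(197 + 2*694)) = -43*539/(347*(197 + 1388)) = -43*539/(347*1585) = -86*539/1099990 = -23177/549995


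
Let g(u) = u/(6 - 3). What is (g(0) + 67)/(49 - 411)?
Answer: -67/362 ≈ -0.18508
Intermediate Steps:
g(u) = u/3
(g(0) + 67)/(49 - 411) = ((1/3)*0 + 67)/(49 - 411) = (0 + 67)/(-362) = 67*(-1/362) = -67/362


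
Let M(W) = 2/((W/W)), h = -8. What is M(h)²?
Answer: 4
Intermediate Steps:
M(W) = 2 (M(W) = 2/1 = 2*1 = 2)
M(h)² = 2² = 4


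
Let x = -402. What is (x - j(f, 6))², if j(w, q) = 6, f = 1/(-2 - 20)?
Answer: 166464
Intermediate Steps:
f = -1/22 (f = 1/(-22) = -1/22 ≈ -0.045455)
(x - j(f, 6))² = (-402 - 1*6)² = (-402 - 6)² = (-408)² = 166464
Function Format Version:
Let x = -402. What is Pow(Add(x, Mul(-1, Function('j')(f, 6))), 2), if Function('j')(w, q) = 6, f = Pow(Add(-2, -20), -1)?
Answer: 166464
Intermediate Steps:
f = Rational(-1, 22) (f = Pow(-22, -1) = Rational(-1, 22) ≈ -0.045455)
Pow(Add(x, Mul(-1, Function('j')(f, 6))), 2) = Pow(Add(-402, Mul(-1, 6)), 2) = Pow(Add(-402, -6), 2) = Pow(-408, 2) = 166464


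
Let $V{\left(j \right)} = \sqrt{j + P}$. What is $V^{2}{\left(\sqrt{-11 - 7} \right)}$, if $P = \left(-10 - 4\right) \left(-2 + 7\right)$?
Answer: $-70 + 3 i \sqrt{2} \approx -70.0 + 4.2426 i$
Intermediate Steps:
$P = -70$ ($P = \left(-14\right) 5 = -70$)
$V{\left(j \right)} = \sqrt{-70 + j}$ ($V{\left(j \right)} = \sqrt{j - 70} = \sqrt{-70 + j}$)
$V^{2}{\left(\sqrt{-11 - 7} \right)} = \left(\sqrt{-70 + \sqrt{-11 - 7}}\right)^{2} = \left(\sqrt{-70 + \sqrt{-18}}\right)^{2} = \left(\sqrt{-70 + 3 i \sqrt{2}}\right)^{2} = -70 + 3 i \sqrt{2}$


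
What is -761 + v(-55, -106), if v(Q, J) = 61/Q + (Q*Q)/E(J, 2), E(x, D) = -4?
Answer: -334039/220 ≈ -1518.4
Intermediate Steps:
v(Q, J) = 61/Q - Q²/4 (v(Q, J) = 61/Q + (Q*Q)/(-4) = 61/Q + Q²*(-¼) = 61/Q - Q²/4)
-761 + v(-55, -106) = -761 + (¼)*(244 - 1*(-55)³)/(-55) = -761 + (¼)*(-1/55)*(244 - 1*(-166375)) = -761 + (¼)*(-1/55)*(244 + 166375) = -761 + (¼)*(-1/55)*166619 = -761 - 166619/220 = -334039/220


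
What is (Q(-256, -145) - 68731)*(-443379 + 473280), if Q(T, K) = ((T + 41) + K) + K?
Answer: -2070225636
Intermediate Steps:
Q(T, K) = 41 + T + 2*K (Q(T, K) = ((41 + T) + K) + K = (41 + K + T) + K = 41 + T + 2*K)
(Q(-256, -145) - 68731)*(-443379 + 473280) = ((41 - 256 + 2*(-145)) - 68731)*(-443379 + 473280) = ((41 - 256 - 290) - 68731)*29901 = (-505 - 68731)*29901 = -69236*29901 = -2070225636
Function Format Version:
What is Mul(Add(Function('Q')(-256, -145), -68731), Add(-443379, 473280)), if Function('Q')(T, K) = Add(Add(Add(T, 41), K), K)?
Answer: -2070225636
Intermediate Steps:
Function('Q')(T, K) = Add(41, T, Mul(2, K)) (Function('Q')(T, K) = Add(Add(Add(41, T), K), K) = Add(Add(41, K, T), K) = Add(41, T, Mul(2, K)))
Mul(Add(Function('Q')(-256, -145), -68731), Add(-443379, 473280)) = Mul(Add(Add(41, -256, Mul(2, -145)), -68731), Add(-443379, 473280)) = Mul(Add(Add(41, -256, -290), -68731), 29901) = Mul(Add(-505, -68731), 29901) = Mul(-69236, 29901) = -2070225636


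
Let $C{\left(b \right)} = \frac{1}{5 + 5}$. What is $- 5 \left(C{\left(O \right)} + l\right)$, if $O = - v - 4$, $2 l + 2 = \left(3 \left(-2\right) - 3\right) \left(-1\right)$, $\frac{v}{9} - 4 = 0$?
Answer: $-18$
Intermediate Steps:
$v = 36$ ($v = 36 + 9 \cdot 0 = 36 + 0 = 36$)
$l = \frac{7}{2}$ ($l = -1 + \frac{\left(3 \left(-2\right) - 3\right) \left(-1\right)}{2} = -1 + \frac{\left(-6 - 3\right) \left(-1\right)}{2} = -1 + \frac{\left(-9\right) \left(-1\right)}{2} = -1 + \frac{1}{2} \cdot 9 = -1 + \frac{9}{2} = \frac{7}{2} \approx 3.5$)
$O = -40$ ($O = \left(-1\right) 36 - 4 = -36 - 4 = -40$)
$C{\left(b \right)} = \frac{1}{10}$
$- 5 \left(C{\left(O \right)} + l\right) = - 5 \left(\frac{1}{10} + \frac{7}{2}\right) = \left(-5\right) \frac{18}{5} = -18$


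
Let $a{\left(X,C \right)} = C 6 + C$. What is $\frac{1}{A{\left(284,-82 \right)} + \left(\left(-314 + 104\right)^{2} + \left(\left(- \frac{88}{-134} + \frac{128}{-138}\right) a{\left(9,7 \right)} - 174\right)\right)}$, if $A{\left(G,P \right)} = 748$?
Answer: $\frac{4623}{206466554} \approx 2.2391 \cdot 10^{-5}$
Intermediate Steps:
$a{\left(X,C \right)} = 7 C$ ($a{\left(X,C \right)} = 6 C + C = 7 C$)
$\frac{1}{A{\left(284,-82 \right)} + \left(\left(-314 + 104\right)^{2} + \left(\left(- \frac{88}{-134} + \frac{128}{-138}\right) a{\left(9,7 \right)} - 174\right)\right)} = \frac{1}{748 - \left(174 - \left(-314 + 104\right)^{2} - \left(- \frac{88}{-134} + \frac{128}{-138}\right) 7 \cdot 7\right)} = \frac{1}{748 - \left(174 - 44100 - \left(\left(-88\right) \left(- \frac{1}{134}\right) + 128 \left(- \frac{1}{138}\right)\right) 49\right)} = \frac{1}{748 + \left(44100 - \left(174 - \left(\frac{44}{67} - \frac{64}{69}\right) 49\right)\right)} = \frac{1}{748 + \left(44100 - \frac{865750}{4623}\right)} = \frac{1}{748 + \frac{203008550}{4623}} = \frac{1}{\frac{206466554}{4623}} = \frac{4623}{206466554}$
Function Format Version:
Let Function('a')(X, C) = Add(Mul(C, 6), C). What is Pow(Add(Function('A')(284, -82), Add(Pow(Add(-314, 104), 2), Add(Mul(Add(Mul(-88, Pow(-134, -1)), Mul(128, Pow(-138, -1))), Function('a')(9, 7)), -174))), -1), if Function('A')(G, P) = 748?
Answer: Rational(4623, 206466554) ≈ 2.2391e-5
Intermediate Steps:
Function('a')(X, C) = Mul(7, C) (Function('a')(X, C) = Add(Mul(6, C), C) = Mul(7, C))
Pow(Add(Function('A')(284, -82), Add(Pow(Add(-314, 104), 2), Add(Mul(Add(Mul(-88, Pow(-134, -1)), Mul(128, Pow(-138, -1))), Function('a')(9, 7)), -174))), -1) = Pow(Add(748, Add(Pow(Add(-314, 104), 2), Add(Mul(Add(Mul(-88, Pow(-134, -1)), Mul(128, Pow(-138, -1))), Mul(7, 7)), -174))), -1) = Pow(Add(748, Add(Pow(-210, 2), Add(Mul(Add(Mul(-88, Rational(-1, 134)), Mul(128, Rational(-1, 138))), 49), -174))), -1) = Pow(Add(748, Add(44100, Add(Mul(Add(Rational(44, 67), Rational(-64, 69)), 49), -174))), -1) = Pow(Add(748, Add(44100, Add(Mul(Rational(-1252, 4623), 49), -174))), -1) = Pow(Add(748, Add(44100, Add(Rational(-61348, 4623), -174))), -1) = Pow(Add(748, Add(44100, Rational(-865750, 4623))), -1) = Pow(Add(748, Rational(203008550, 4623)), -1) = Pow(Rational(206466554, 4623), -1) = Rational(4623, 206466554)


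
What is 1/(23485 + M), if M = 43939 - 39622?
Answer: 1/27802 ≈ 3.5969e-5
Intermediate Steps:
M = 4317
1/(23485 + M) = 1/(23485 + 4317) = 1/27802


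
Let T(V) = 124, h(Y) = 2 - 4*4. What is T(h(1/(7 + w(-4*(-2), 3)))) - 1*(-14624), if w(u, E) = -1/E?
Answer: 14748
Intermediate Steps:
h(Y) = -14 (h(Y) = 2 - 16 = -14)
T(h(1/(7 + w(-4*(-2), 3)))) - 1*(-14624) = 124 - 1*(-14624) = 124 + 14624 = 14748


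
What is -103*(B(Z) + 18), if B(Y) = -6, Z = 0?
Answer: -1236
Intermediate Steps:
-103*(B(Z) + 18) = -103*(-6 + 18) = -103*12 = -1236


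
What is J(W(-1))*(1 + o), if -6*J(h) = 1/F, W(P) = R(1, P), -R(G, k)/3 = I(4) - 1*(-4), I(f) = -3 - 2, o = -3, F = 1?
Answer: ⅓ ≈ 0.33333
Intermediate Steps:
I(f) = -5
R(G, k) = 3 (R(G, k) = -3*(-5 - 1*(-4)) = -3*(-5 + 4) = -3*(-1) = 3)
W(P) = 3
J(h) = -⅙ (J(h) = -⅙/1 = -⅙*1 = -⅙)
J(W(-1))*(1 + o) = -(1 - 3)/6 = -⅙*(-2) = ⅓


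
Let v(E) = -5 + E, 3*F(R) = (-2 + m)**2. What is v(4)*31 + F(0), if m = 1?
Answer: -92/3 ≈ -30.667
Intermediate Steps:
F(R) = 1/3 (F(R) = (-2 + 1)**2/3 = (1/3)*(-1)**2 = (1/3)*1 = 1/3)
v(4)*31 + F(0) = (-5 + 4)*31 + 1/3 = -1*31 + 1/3 = -31 + 1/3 = -92/3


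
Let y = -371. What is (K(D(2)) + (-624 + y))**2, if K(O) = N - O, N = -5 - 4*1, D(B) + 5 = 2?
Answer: 1002001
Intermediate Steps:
D(B) = -3 (D(B) = -5 + 2 = -3)
N = -9 (N = -5 - 4 = -9)
K(O) = -9 - O
(K(D(2)) + (-624 + y))**2 = ((-9 - 1*(-3)) + (-624 - 371))**2 = ((-9 + 3) - 995)**2 = (-6 - 995)**2 = (-1001)**2 = 1002001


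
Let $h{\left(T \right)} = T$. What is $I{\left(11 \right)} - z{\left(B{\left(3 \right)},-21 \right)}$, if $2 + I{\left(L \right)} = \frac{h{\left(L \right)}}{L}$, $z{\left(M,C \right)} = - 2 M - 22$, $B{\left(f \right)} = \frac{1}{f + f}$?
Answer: $\frac{64}{3} \approx 21.333$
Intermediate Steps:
$B{\left(f \right)} = \frac{1}{2 f}$
$z{\left(M,C \right)} = -22 - 2 M$
$I{\left(L \right)} = -1$ ($I{\left(L \right)} = -2 + \frac{L}{L} = -2 + 1 = -1$)
$I{\left(11 \right)} - z{\left(B{\left(3 \right)},-21 \right)} = -1 - \left(-22 - 2 \frac{1}{2 \cdot 3}\right) = -1 - \left(-22 - 2 \cdot \frac{1}{2} \cdot \frac{1}{3}\right) = -1 - \left(-22 - \frac{1}{3}\right) = -1 - - \frac{67}{3} = -1 + \frac{67}{3} = \frac{64}{3}$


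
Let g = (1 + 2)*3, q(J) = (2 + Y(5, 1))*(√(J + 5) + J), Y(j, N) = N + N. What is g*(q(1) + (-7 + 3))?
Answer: 36*√6 ≈ 88.182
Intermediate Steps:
Y(j, N) = 2*N
q(J) = 4*J + 4*√(5 + J) (q(J) = (2 + 2*1)*(√(J + 5) + J) = (2 + 2)*(√(5 + J) + J) = 4*(J + √(5 + J)) = 4*J + 4*√(5 + J))
g = 9 (g = 3*3 = 9)
g*(q(1) + (-7 + 3)) = 9*((4*1 + 4*√(5 + 1)) + (-7 + 3)) = 9*((4 + 4*√6) - 4) = 9*(4*√6) = 36*√6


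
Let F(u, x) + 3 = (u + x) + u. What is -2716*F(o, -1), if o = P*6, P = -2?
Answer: 76048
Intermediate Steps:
o = -12 (o = -2*6 = -12)
F(u, x) = -3 + x + 2*u (F(u, x) = -3 + ((u + x) + u) = -3 + (x + 2*u) = -3 + x + 2*u)
-2716*F(o, -1) = -2716*(-3 - 1 + 2*(-12)) = -2716*(-3 - 1 - 24) = -2716*(-28) = 76048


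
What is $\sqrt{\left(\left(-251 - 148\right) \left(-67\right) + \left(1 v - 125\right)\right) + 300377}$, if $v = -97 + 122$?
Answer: $\sqrt{327010} \approx 571.85$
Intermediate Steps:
$v = 25$
$\sqrt{\left(\left(-251 - 148\right) \left(-67\right) + \left(1 v - 125\right)\right) + 300377} = \sqrt{\left(\left(-251 - 148\right) \left(-67\right) + \left(1 \cdot 25 - 125\right)\right) + 300377} = \sqrt{\left(\left(-399\right) \left(-67\right) + \left(25 - 125\right)\right) + 300377} = \sqrt{\left(26733 - 100\right) + 300377} = \sqrt{26633 + 300377} = \sqrt{327010}$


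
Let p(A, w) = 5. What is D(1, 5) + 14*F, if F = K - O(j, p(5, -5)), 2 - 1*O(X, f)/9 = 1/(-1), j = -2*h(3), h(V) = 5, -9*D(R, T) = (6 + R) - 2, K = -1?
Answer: -3533/9 ≈ -392.56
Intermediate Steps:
D(R, T) = -4/9 - R/9 (D(R, T) = -((6 + R) - 2)/9 = -(4 + R)/9 = -4/9 - R/9)
j = -10 (j = -2*5 = -10)
O(X, f) = 27 (O(X, f) = 18 - 9/(-1) = 18 - 9*(-1) = 18 + 9 = 27)
F = -28 (F = -1 - 1*27 = -1 - 27 = -28)
D(1, 5) + 14*F = (-4/9 - ⅑*1) + 14*(-28) = (-4/9 - ⅑) - 392 = -5/9 - 392 = -3533/9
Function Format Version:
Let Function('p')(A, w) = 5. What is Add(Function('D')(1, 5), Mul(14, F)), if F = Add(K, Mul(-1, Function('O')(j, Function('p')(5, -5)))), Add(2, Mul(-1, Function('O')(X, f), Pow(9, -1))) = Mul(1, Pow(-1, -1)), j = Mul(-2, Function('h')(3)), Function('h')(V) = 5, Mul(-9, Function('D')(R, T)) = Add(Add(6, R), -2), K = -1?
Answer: Rational(-3533, 9) ≈ -392.56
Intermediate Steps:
Function('D')(R, T) = Add(Rational(-4, 9), Mul(Rational(-1, 9), R)) (Function('D')(R, T) = Mul(Rational(-1, 9), Add(Add(6, R), -2)) = Mul(Rational(-1, 9), Add(4, R)) = Add(Rational(-4, 9), Mul(Rational(-1, 9), R)))
j = -10 (j = Mul(-2, 5) = -10)
Function('O')(X, f) = 27 (Function('O')(X, f) = Add(18, Mul(-9, Mul(1, Pow(-1, -1)))) = Add(18, Mul(-9, Mul(1, -1))) = Add(18, Mul(-9, -1)) = Add(18, 9) = 27)
F = -28 (F = Add(-1, Mul(-1, 27)) = Add(-1, -27) = -28)
Add(Function('D')(1, 5), Mul(14, F)) = Add(Add(Rational(-4, 9), Mul(Rational(-1, 9), 1)), Mul(14, -28)) = Add(Add(Rational(-4, 9), Rational(-1, 9)), -392) = Add(Rational(-5, 9), -392) = Rational(-3533, 9)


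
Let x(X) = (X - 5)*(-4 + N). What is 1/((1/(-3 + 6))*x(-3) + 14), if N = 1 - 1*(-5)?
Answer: 3/26 ≈ 0.11538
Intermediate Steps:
N = 6 (N = 1 + 5 = 6)
x(X) = -10 + 2*X (x(X) = (X - 5)*(-4 + 6) = (-5 + X)*2 = -10 + 2*X)
1/((1/(-3 + 6))*x(-3) + 14) = 1/((1/(-3 + 6))*(-10 + 2*(-3)) + 14) = 1/((1/3)*(-10 - 6) + 14) = 1/((1*(1/3))*(-16) + 14) = 1/((1/3)*(-16) + 14) = 1/(-16/3 + 14) = 1/(26/3) = 3/26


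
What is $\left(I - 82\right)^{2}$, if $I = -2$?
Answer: $7056$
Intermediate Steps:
$\left(I - 82\right)^{2} = \left(-2 - 82\right)^{2} = \left(-84\right)^{2} = 7056$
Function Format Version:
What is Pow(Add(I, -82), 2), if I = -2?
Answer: 7056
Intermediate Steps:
Pow(Add(I, -82), 2) = Pow(Add(-2, -82), 2) = Pow(-84, 2) = 7056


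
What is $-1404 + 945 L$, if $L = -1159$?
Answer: $-1096659$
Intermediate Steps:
$-1404 + 945 L = -1404 + 945 \left(-1159\right) = -1404 - 1095255 = -1096659$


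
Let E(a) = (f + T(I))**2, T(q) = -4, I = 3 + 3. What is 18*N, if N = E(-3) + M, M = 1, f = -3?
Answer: 900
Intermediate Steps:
I = 6
E(a) = 49 (E(a) = (-3 - 4)**2 = (-7)**2 = 49)
N = 50 (N = 49 + 1 = 50)
18*N = 18*50 = 900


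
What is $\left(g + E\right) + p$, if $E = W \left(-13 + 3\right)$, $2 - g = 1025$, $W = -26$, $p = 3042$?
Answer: $2279$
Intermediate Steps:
$g = -1023$ ($g = 2 - 1025 = -1023$)
$E = 260$ ($E = - 26 \left(-13 + 3\right) = \left(-26\right) \left(-10\right) = 260$)
$\left(g + E\right) + p = \left(-1023 + 260\right) + 3042 = -763 + 3042 = 2279$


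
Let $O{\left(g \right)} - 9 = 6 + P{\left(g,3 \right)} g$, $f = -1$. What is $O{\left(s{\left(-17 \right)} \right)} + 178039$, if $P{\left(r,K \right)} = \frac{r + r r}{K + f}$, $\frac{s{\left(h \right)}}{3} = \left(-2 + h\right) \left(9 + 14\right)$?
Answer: $-1125584201$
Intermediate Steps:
$s{\left(h \right)} = -138 + 69 h$ ($s{\left(h \right)} = 3 \left(-2 + h\right) \left(9 + 14\right) = 3 \left(-2 + h\right) 23 = 3 \left(-46 + 23 h\right) = -138 + 69 h$)
$P{\left(r,K \right)} = \frac{r + r^{2}}{-1 + K}$ ($P{\left(r,K \right)} = \frac{r + r r}{K - 1} = \frac{r + r^{2}}{-1 + K}$)
$O{\left(g \right)} = 15 + \frac{g^{2} \left(1 + g\right)}{2}$ ($O{\left(g \right)} = 9 + \left(6 + \frac{g \left(1 + g\right)}{-1 + 3} g\right) = 9 + \left(6 + \frac{g \left(1 + g\right)}{2} g\right) = 9 + \left(6 + \frac{g^{2} \left(1 + g\right)}{2}\right) = 15 + \frac{g^{2} \left(1 + g\right)}{2}$)
$O{\left(s{\left(-17 \right)} \right)} + 178039 = \left(15 + \frac{\left(-138 + 69 \left(-17\right)\right)^{2} \left(1 + \left(-138 + 69 \left(-17\right)\right)\right)}{2}\right) + 178039 = \left(15 + \frac{\left(-138 - 1173\right)^{2} \left(1 - 1311\right)}{2}\right) + 178039 = \left(15 + \frac{\left(-1311\right)^{2} \left(1 - 1311\right)}{2}\right) + 178039 = \left(15 + \frac{1}{2} \cdot 1718721 \left(-1310\right)\right) + 178039 = \left(15 - 1125762255\right) + 178039 = -1125762240 + 178039 = -1125584201$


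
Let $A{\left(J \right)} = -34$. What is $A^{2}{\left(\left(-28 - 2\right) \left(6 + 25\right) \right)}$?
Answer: $1156$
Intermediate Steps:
$A^{2}{\left(\left(-28 - 2\right) \left(6 + 25\right) \right)} = \left(-34\right)^{2} = 1156$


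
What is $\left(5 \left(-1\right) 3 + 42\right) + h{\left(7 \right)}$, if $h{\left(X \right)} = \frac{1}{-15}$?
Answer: $\frac{404}{15} \approx 26.933$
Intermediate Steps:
$h{\left(X \right)} = - \frac{1}{15}$
$\left(5 \left(-1\right) 3 + 42\right) + h{\left(7 \right)} = \left(5 \left(-1\right) 3 + 42\right) - \frac{1}{15} = \left(\left(-5\right) 3 + 42\right) - \frac{1}{15} = \left(-15 + 42\right) - \frac{1}{15} = 27 - \frac{1}{15} = \frac{404}{15}$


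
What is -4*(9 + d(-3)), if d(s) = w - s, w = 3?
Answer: -60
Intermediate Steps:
d(s) = 3 - s
-4*(9 + d(-3)) = -4*(9 + (3 - 1*(-3))) = -4*(9 + (3 + 3)) = -4*(9 + 6) = -4*15 = -60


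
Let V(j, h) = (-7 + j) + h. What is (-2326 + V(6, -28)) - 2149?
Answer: -4504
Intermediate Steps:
V(j, h) = -7 + h + j
(-2326 + V(6, -28)) - 2149 = (-2326 + (-7 - 28 + 6)) - 2149 = (-2326 - 29) - 2149 = -2355 - 2149 = -4504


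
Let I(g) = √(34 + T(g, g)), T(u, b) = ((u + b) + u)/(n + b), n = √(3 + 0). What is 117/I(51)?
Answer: 117/√(34 + 153/(51 + √3)) ≈ 19.260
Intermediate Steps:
n = √3 ≈ 1.7320
T(u, b) = (b + 2*u)/(b + √3) (T(u, b) = ((u + b) + u)/(√3 + b) = ((b + u) + u)/(b + √3) = (b + 2*u)/(b + √3))
I(g) = √(34 + 3*g/(g + √3)) (I(g) = √(34 + (g + 2*g)/(g + √3)) = √(34 + (3*g)/(g + √3)) = √(34 + 3*g/(g + √3)))
117/I(51) = 117/(√((34*√3 + 37*51)/(51 + √3))) = 117/(√((34*√3 + 1887)/(51 + √3))) = 117/(√((1887 + 34*√3)/(51 + √3))) = 117/((√(1887 + 34*√3)/√(51 + √3))) = 117*(√(51 + √3)/√(1887 + 34*√3)) = 117*√(51 + √3)/√(1887 + 34*√3)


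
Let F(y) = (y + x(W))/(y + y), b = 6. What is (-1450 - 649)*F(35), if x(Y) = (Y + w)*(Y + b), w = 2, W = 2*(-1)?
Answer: -2099/2 ≈ -1049.5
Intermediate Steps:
W = -2
x(Y) = (2 + Y)*(6 + Y) (x(Y) = (Y + 2)*(Y + 6) = (2 + Y)*(6 + Y))
F(y) = 1/2 (F(y) = (y + (12 + (-2)**2 + 8*(-2)))/(y + y) = (y + (12 + 4 - 16))/((2*y)) = (y + 0)*(1/(2*y)) = y*(1/(2*y)) = 1/2)
(-1450 - 649)*F(35) = (-1450 - 649)*(1/2) = -2099*1/2 = -2099/2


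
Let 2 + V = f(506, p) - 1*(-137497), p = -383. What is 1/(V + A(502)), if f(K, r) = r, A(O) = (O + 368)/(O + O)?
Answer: 502/68830659 ≈ 7.2933e-6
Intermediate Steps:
A(O) = (368 + O)/(2*O) (A(O) = (368 + O)/((2*O)) = (368 + O)*(1/(2*O)) = (368 + O)/(2*O))
V = 137112 (V = -2 + (-383 - 1*(-137497)) = -2 + (-383 + 137497) = -2 + 137114 = 137112)
1/(V + A(502)) = 1/(137112 + (½)*(368 + 502)/502) = 1/(137112 + (½)*(1/502)*870) = 1/(137112 + 435/502) = 1/(68830659/502) = 502/68830659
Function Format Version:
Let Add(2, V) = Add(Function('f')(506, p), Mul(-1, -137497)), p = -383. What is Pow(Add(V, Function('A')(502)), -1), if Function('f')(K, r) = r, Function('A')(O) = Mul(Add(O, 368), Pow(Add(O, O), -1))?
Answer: Rational(502, 68830659) ≈ 7.2933e-6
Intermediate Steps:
Function('A')(O) = Mul(Rational(1, 2), Pow(O, -1), Add(368, O)) (Function('A')(O) = Mul(Add(368, O), Pow(Mul(2, O), -1)) = Mul(Add(368, O), Mul(Rational(1, 2), Pow(O, -1))) = Mul(Rational(1, 2), Pow(O, -1), Add(368, O)))
V = 137112 (V = Add(-2, Add(-383, Mul(-1, -137497))) = Add(-2, Add(-383, 137497)) = Add(-2, 137114) = 137112)
Pow(Add(V, Function('A')(502)), -1) = Pow(Add(137112, Mul(Rational(1, 2), Pow(502, -1), Add(368, 502))), -1) = Pow(Add(137112, Mul(Rational(1, 2), Rational(1, 502), 870)), -1) = Pow(Add(137112, Rational(435, 502)), -1) = Pow(Rational(68830659, 502), -1) = Rational(502, 68830659)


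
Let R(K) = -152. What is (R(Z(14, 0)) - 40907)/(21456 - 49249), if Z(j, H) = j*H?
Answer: 41059/27793 ≈ 1.4773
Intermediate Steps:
Z(j, H) = H*j
(R(Z(14, 0)) - 40907)/(21456 - 49249) = (-152 - 40907)/(21456 - 49249) = -41059/(-27793) = -41059*(-1/27793) = 41059/27793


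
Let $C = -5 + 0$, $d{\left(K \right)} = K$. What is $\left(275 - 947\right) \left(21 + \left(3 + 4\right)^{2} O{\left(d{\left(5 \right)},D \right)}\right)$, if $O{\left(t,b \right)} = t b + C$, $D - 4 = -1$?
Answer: $-343392$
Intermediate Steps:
$D = 3$ ($D = 4 - 1 = 3$)
$C = -5$
$O{\left(t,b \right)} = -5 + b t$ ($O{\left(t,b \right)} = t b - 5 = b t - 5 = -5 + b t$)
$\left(275 - 947\right) \left(21 + \left(3 + 4\right)^{2} O{\left(d{\left(5 \right)},D \right)}\right) = \left(275 - 947\right) \left(21 + \left(3 + 4\right)^{2} \left(-5 + 3 \cdot 5\right)\right) = \left(275 - 947\right) \left(21 + 7^{2} \left(-5 + 15\right)\right) = - 672 \left(21 + 49 \cdot 10\right) = - 672 \left(21 + 490\right) = \left(-672\right) 511 = -343392$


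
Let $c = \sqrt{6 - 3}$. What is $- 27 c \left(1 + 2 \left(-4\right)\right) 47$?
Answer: $8883 \sqrt{3} \approx 15386.0$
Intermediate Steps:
$c = \sqrt{3} \approx 1.732$
$- 27 c \left(1 + 2 \left(-4\right)\right) 47 = - 27 \sqrt{3} \left(1 + 2 \left(-4\right)\right) 47 = - 27 \sqrt{3} \left(1 - 8\right) 47 = - 27 \sqrt{3} \left(-7\right) 47 = - 27 \left(- 7 \sqrt{3}\right) 47 = 189 \sqrt{3} \cdot 47 = 8883 \sqrt{3}$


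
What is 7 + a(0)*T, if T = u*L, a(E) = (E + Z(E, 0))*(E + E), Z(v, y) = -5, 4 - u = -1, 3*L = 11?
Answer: 7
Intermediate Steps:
L = 11/3 (L = (1/3)*11 = 11/3 ≈ 3.6667)
u = 5 (u = 4 - 1*(-1) = 4 + 1 = 5)
a(E) = 2*E*(-5 + E) (a(E) = (E - 5)*(E + E) = (-5 + E)*(2*E) = 2*E*(-5 + E))
T = 55/3 (T = 5*(11/3) = 55/3 ≈ 18.333)
7 + a(0)*T = 7 + (2*0*(-5 + 0))*(55/3) = 7 + (2*0*(-5))*(55/3) = 7 + 0*(55/3) = 7 + 0 = 7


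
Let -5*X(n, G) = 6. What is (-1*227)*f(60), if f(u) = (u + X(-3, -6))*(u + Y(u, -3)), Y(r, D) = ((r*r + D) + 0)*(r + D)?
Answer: -13687229682/5 ≈ -2.7374e+9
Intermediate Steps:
X(n, G) = -6/5 (X(n, G) = -⅕*6 = -6/5)
Y(r, D) = (D + r)*(D + r²) (Y(r, D) = ((r² + D) + 0)*(D + r) = ((D + r²) + 0)*(D + r) = (D + r²)*(D + r) = (D + r)*(D + r²))
f(u) = (-6/5 + u)*(9 + u³ - 3*u² - 2*u) (f(u) = (u - 6/5)*(u + ((-3)² + u³ - 3*u - 3*u²)) = (-6/5 + u)*(u + (9 + u³ - 3*u - 3*u²)) = (-6/5 + u)*(9 + u³ - 3*u² - 2*u))
(-1*227)*f(60) = (-1*227)*(-54/5 + 60⁴ - 21/5*60³ + (8/5)*60² + (57/5)*60) = -227*(-54/5 + 12960000 - 21/5*216000 + (8/5)*3600 + 684) = -227*(-54/5 + 12960000 - 907200 + 5760 + 684) = -227*60296166/5 = -13687229682/5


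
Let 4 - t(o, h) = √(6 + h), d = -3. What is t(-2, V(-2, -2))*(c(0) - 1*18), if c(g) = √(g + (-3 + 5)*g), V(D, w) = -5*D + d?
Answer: -72 + 18*√13 ≈ -7.1001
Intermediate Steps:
V(D, w) = -3 - 5*D (V(D, w) = -5*D - 3 = -3 - 5*D)
t(o, h) = 4 - √(6 + h)
c(g) = √3*√g (c(g) = √(g + 2*g) = √(3*g) = √3*√g)
t(-2, V(-2, -2))*(c(0) - 1*18) = (4 - √(6 + (-3 - 5*(-2))))*(√3*√0 - 1*18) = (4 - √(6 + (-3 + 10)))*(√3*0 - 18) = (4 - √(6 + 7))*(0 - 18) = (4 - √13)*(-18) = -72 + 18*√13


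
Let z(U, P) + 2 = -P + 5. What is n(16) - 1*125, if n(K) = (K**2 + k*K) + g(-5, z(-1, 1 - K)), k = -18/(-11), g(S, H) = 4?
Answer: 1773/11 ≈ 161.18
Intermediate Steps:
z(U, P) = 3 - P (z(U, P) = -2 + (-P + 5) = -2 + (5 - P) = 3 - P)
k = 18/11 (k = -18*(-1/11) = 18/11 ≈ 1.6364)
n(K) = 4 + K**2 + 18*K/11 (n(K) = (K**2 + 18*K/11) + 4 = 4 + K**2 + 18*K/11)
n(16) - 1*125 = (4 + 16**2 + (18/11)*16) - 1*125 = (4 + 256 + 288/11) - 125 = 3148/11 - 125 = 1773/11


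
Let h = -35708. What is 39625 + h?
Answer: 3917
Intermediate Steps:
39625 + h = 39625 - 35708 = 3917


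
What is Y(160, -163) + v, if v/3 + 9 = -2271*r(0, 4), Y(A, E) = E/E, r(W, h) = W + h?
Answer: -27278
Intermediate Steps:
Y(A, E) = 1
v = -27279 (v = -27 + 3*(-2271*(0 + 4)) = -27 + 3*(-2271*4) = -27 + 3*(-9084) = -27 - 27252 = -27279)
Y(160, -163) + v = 1 - 27279 = -27278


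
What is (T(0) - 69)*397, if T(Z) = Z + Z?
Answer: -27393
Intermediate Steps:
T(Z) = 2*Z
(T(0) - 69)*397 = (2*0 - 69)*397 = (0 - 69)*397 = -69*397 = -27393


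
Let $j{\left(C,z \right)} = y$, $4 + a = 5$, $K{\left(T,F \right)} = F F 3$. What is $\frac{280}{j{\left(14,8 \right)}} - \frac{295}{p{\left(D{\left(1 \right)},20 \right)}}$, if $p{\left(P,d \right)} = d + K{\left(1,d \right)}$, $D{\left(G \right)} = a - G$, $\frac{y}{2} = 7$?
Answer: $\frac{4821}{244} \approx 19.758$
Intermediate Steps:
$K{\left(T,F \right)} = 3 F^{2}$ ($K{\left(T,F \right)} = F^{2} \cdot 3 = 3 F^{2}$)
$y = 14$ ($y = 2 \cdot 7 = 14$)
$a = 1$ ($a = -4 + 5 = 1$)
$D{\left(G \right)} = 1 - G$
$j{\left(C,z \right)} = 14$
$p{\left(P,d \right)} = d + 3 d^{2}$
$\frac{280}{j{\left(14,8 \right)}} - \frac{295}{p{\left(D{\left(1 \right)},20 \right)}} = \frac{280}{14} - \frac{295}{20 \left(1 + 3 \cdot 20\right)} = 280 \cdot \frac{1}{14} - \frac{295}{20 \left(1 + 60\right)} = 20 - \frac{295}{20 \cdot 61} = 20 - \frac{295}{1220} = 20 - \frac{59}{244} = \frac{4821}{244}$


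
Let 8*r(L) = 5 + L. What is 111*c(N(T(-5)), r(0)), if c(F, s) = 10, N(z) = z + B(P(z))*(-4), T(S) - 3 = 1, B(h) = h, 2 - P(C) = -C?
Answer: 1110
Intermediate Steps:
P(C) = 2 + C (P(C) = 2 - (-1)*C = 2 + C)
T(S) = 4 (T(S) = 3 + 1 = 4)
r(L) = 5/8 + L/8 (r(L) = (5 + L)/8 = 5/8 + L/8)
N(z) = -8 - 3*z (N(z) = z + (2 + z)*(-4) = z + (-8 - 4*z) = -8 - 3*z)
111*c(N(T(-5)), r(0)) = 111*10 = 1110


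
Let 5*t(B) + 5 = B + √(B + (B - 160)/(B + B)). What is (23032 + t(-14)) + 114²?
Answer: 180121/5 + I*√1526/70 ≈ 36024.0 + 0.55806*I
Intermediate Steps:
t(B) = -1 + B/5 + √(B + (-160 + B)/(2*B))/5 (t(B) = -1 + (B + √(B + (B - 160)/(B + B)))/5 = -1 + (B + √(B + (-160 + B)/((2*B))))/5 = -1 + (B + √(B + (-160 + B)*(1/(2*B))))/5 = -1 + (B + √(B + (-160 + B)/(2*B)))/5 = -1 + (B/5 + √(B + (-160 + B)/(2*B))/5) = -1 + B/5 + √(B + (-160 + B)/(2*B))/5)
(23032 + t(-14)) + 114² = (23032 + (-1 + (⅕)*(-14) + √(2 - 320/(-14) + 4*(-14))/10)) + 114² = (23032 + (-1 - 14/5 + √(2 - 320*(-1/14) - 56)/10)) + 12996 = (23032 + (-1 - 14/5 + √(2 + 160/7 - 56)/10)) + 12996 = (23032 + (-1 - 14/5 + √(-218/7)/10)) + 12996 = (23032 + (-1 - 14/5 + (I*√1526/7)/10)) + 12996 = (23032 + (-1 - 14/5 + I*√1526/70)) + 12996 = (23032 + (-19/5 + I*√1526/70)) + 12996 = (115141/5 + I*√1526/70) + 12996 = 180121/5 + I*√1526/70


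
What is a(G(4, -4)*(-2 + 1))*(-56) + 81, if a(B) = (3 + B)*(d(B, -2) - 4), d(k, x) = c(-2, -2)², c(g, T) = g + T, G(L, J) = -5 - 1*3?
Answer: -7311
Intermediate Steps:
G(L, J) = -8 (G(L, J) = -5 - 3 = -8)
c(g, T) = T + g
d(k, x) = 16 (d(k, x) = (-2 - 2)² = (-4)² = 16)
a(B) = 36 + 12*B (a(B) = (3 + B)*(16 - 4) = (3 + B)*12 = 36 + 12*B)
a(G(4, -4)*(-2 + 1))*(-56) + 81 = (36 + 12*(-8*(-2 + 1)))*(-56) + 81 = (36 + 12*(-8*(-1)))*(-56) + 81 = (36 + 12*8)*(-56) + 81 = (36 + 96)*(-56) + 81 = 132*(-56) + 81 = -7392 + 81 = -7311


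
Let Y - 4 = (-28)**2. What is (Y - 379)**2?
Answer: 167281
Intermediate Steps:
Y = 788 (Y = 4 + (-28)**2 = 4 + 784 = 788)
(Y - 379)**2 = (788 - 379)**2 = 409**2 = 167281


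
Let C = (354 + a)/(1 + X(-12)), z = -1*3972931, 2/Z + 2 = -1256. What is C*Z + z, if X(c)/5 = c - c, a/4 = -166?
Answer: -2498973289/629 ≈ -3.9729e+6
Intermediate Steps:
a = -664 (a = 4*(-166) = -664)
Z = -1/629 (Z = 2/(-2 - 1256) = 2/(-1258) = 2*(-1/1258) = -1/629 ≈ -0.0015898)
X(c) = 0 (X(c) = 5*(c - c) = 5*0 = 0)
z = -3972931
C = -310 (C = (354 - 664)/(1 + 0) = -310/1 = -310*1 = -310)
C*Z + z = -310*(-1/629) - 3972931 = 310/629 - 3972931 = -2498973289/629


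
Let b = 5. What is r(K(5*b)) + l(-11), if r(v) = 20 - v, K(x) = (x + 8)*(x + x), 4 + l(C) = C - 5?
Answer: -1650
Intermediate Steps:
l(C) = -9 + C (l(C) = -4 + (C - 5) = -4 + (-5 + C) = -9 + C)
K(x) = 2*x*(8 + x) (K(x) = (8 + x)*(2*x) = 2*x*(8 + x))
r(K(5*b)) + l(-11) = (20 - 2*5*5*(8 + 5*5)) + (-9 - 11) = (20 - 2*25*(8 + 25)) - 20 = (20 - 2*25*33) - 20 = (20 - 1*1650) - 20 = (20 - 1650) - 20 = -1630 - 20 = -1650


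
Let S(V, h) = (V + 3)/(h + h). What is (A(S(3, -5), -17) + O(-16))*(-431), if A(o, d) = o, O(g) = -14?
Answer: 31463/5 ≈ 6292.6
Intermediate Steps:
S(V, h) = (3 + V)/(2*h) (S(V, h) = (3 + V)/((2*h)) = (3 + V)*(1/(2*h)) = (3 + V)/(2*h))
(A(S(3, -5), -17) + O(-16))*(-431) = ((½)*(3 + 3)/(-5) - 14)*(-431) = ((½)*(-⅕)*6 - 14)*(-431) = (-⅗ - 14)*(-431) = -73/5*(-431) = 31463/5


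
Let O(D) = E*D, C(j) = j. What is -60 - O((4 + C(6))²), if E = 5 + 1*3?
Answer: -860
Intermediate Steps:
E = 8 (E = 5 + 3 = 8)
O(D) = 8*D
-60 - O((4 + C(6))²) = -60 - 8*(4 + 6)² = -60 - 8*10² = -60 - 8*100 = -60 - 1*800 = -60 - 800 = -860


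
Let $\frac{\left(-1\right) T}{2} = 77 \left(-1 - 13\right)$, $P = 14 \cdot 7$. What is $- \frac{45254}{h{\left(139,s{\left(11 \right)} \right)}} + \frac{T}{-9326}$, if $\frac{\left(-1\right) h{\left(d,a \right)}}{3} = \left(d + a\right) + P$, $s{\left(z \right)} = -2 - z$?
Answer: $\frac{105147493}{1566768} \approx 67.111$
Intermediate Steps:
$P = 98$
$h{\left(d,a \right)} = -294 - 3 a - 3 d$ ($h{\left(d,a \right)} = - 3 \left(\left(d + a\right) + 98\right) = - 3 \left(\left(a + d\right) + 98\right) = - 3 \left(98 + a + d\right) = -294 - 3 a - 3 d$)
$T = 2156$ ($T = - 2 \cdot 77 \left(-1 - 13\right) = - 2 \cdot 77 \left(-14\right) = \left(-2\right) \left(-1078\right) = 2156$)
$- \frac{45254}{h{\left(139,s{\left(11 \right)} \right)}} + \frac{T}{-9326} = - \frac{45254}{-294 - 3 \left(-2 - 11\right) - 417} + \frac{2156}{-9326} = - \frac{45254}{-294 - 3 \left(-2 - 11\right) - 417} + 2156 \left(- \frac{1}{9326}\right) = - \frac{45254}{-294 - -39 - 417} - \frac{1078}{4663} = - \frac{45254}{-294 + 39 - 417} - \frac{1078}{4663} = - \frac{45254}{-672} - \frac{1078}{4663} = \left(-45254\right) \left(- \frac{1}{672}\right) - \frac{1078}{4663} = \frac{22627}{336} - \frac{1078}{4663} = \frac{105147493}{1566768}$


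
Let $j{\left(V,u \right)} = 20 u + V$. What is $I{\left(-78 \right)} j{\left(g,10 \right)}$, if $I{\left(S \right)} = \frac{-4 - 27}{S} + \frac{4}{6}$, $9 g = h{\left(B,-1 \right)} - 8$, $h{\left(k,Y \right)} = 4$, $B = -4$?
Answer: $\frac{74534}{351} \approx 212.35$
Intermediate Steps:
$g = - \frac{4}{9}$ ($g = \frac{4 - 8}{9} = \frac{1}{9} \left(-4\right) = - \frac{4}{9} \approx -0.44444$)
$j{\left(V,u \right)} = V + 20 u$
$I{\left(S \right)} = \frac{2}{3} - \frac{31}{S}$ ($I{\left(S \right)} = - \frac{31}{S} + 4 \cdot \frac{1}{6} = - \frac{31}{S} + \frac{2}{3} = \frac{2}{3} - \frac{31}{S}$)
$I{\left(-78 \right)} j{\left(g,10 \right)} = \left(\frac{2}{3} - \frac{31}{-78}\right) \left(- \frac{4}{9} + 20 \cdot 10\right) = \left(\frac{2}{3} - - \frac{31}{78}\right) \left(- \frac{4}{9} + 200\right) = \left(\frac{2}{3} + \frac{31}{78}\right) \frac{1796}{9} = \frac{83}{78} \cdot \frac{1796}{9} = \frac{74534}{351}$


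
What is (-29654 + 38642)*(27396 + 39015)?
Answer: 596902068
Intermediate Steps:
(-29654 + 38642)*(27396 + 39015) = 8988*66411 = 596902068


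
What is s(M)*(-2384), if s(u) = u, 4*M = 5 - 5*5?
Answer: 11920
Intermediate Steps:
M = -5 (M = (5 - 5*5)/4 = (5 - 25)/4 = (1/4)*(-20) = -5)
s(M)*(-2384) = -5*(-2384) = 11920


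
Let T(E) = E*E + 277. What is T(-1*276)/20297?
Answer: 76453/20297 ≈ 3.7667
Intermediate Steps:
T(E) = 277 + E² (T(E) = E² + 277 = 277 + E²)
T(-1*276)/20297 = (277 + (-1*276)²)/20297 = (277 + (-276)²)*(1/20297) = (277 + 76176)*(1/20297) = 76453*(1/20297) = 76453/20297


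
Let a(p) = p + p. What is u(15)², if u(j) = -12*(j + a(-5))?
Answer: 3600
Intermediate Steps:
a(p) = 2*p
u(j) = 120 - 12*j (u(j) = -12*(j + 2*(-5)) = -12*(j - 10) = -12*(-10 + j) = 120 - 12*j)
u(15)² = (120 - 12*15)² = (120 - 180)² = (-60)² = 3600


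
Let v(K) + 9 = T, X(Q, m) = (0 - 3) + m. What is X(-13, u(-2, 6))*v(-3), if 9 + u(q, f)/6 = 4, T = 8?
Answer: 33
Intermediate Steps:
u(q, f) = -30 (u(q, f) = -54 + 6*4 = -54 + 24 = -30)
X(Q, m) = -3 + m
v(K) = -1 (v(K) = -9 + 8 = -1)
X(-13, u(-2, 6))*v(-3) = (-3 - 30)*(-1) = -33*(-1) = 33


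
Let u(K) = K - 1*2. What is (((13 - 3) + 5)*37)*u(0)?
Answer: -1110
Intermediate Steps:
u(K) = -2 + K (u(K) = K - 2 = -2 + K)
(((13 - 3) + 5)*37)*u(0) = (((13 - 3) + 5)*37)*(-2 + 0) = ((10 + 5)*37)*(-2) = (15*37)*(-2) = 555*(-2) = -1110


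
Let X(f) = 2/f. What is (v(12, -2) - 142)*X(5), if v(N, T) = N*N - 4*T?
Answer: 4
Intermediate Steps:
v(N, T) = N² - 4*T
(v(12, -2) - 142)*X(5) = ((12² - 4*(-2)) - 142)*(2/5) = ((144 + 8) - 142)*(2*(⅕)) = (152 - 142)*(⅖) = 10*(⅖) = 4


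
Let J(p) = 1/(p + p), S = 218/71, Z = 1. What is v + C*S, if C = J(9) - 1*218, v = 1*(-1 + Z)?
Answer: -427607/639 ≈ -669.18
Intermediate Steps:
S = 218/71 (S = 218*(1/71) = 218/71 ≈ 3.0704)
J(p) = 1/(2*p)
v = 0 (v = 1*(-1 + 1) = 1*0 = 0)
C = -3923/18 (C = (½)/9 - 1*218 = (½)*(⅑) - 218 = 1/18 - 218 = -3923/18 ≈ -217.94)
v + C*S = 0 - 3923/18*218/71 = 0 - 427607/639 = -427607/639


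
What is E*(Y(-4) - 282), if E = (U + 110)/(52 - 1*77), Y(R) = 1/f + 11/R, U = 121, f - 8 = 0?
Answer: 525987/200 ≈ 2629.9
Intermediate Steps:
f = 8 (f = 8 + 0 = 8)
Y(R) = ⅛ + 11/R (Y(R) = 1/8 + 11/R = 1*(⅛) + 11/R = ⅛ + 11/R)
E = -231/25 (E = (121 + 110)/(52 - 1*77) = 231/(52 - 77) = 231/(-25) = 231*(-1/25) = -231/25 ≈ -9.2400)
E*(Y(-4) - 282) = -231*((⅛)*(88 - 4)/(-4) - 282)/25 = -231*((⅛)*(-¼)*84 - 282)/25 = -231*(-21/8 - 282)/25 = -231/25*(-2277/8) = 525987/200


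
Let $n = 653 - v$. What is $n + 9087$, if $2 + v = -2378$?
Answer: $12120$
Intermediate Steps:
$v = -2380$ ($v = -2 - 2378 = -2380$)
$n = 3033$ ($n = 653 - -2380 = 653 + 2380 = 3033$)
$n + 9087 = 3033 + 9087 = 12120$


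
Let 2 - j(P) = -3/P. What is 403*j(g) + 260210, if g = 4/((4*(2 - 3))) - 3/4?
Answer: 1822276/7 ≈ 2.6033e+5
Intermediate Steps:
g = -7/4 (g = 4/((4*(-1))) - 3*1/4 = 4/(-4) - 3/4 = 4*(-1/4) - 3/4 = -1 - 3/4 = -7/4 ≈ -1.7500)
j(P) = 2 + 3/P (j(P) = 2 - (-3)/P = 2 + 3/P)
403*j(g) + 260210 = 403*(2 + 3/(-7/4)) + 260210 = 403*(2 + 3*(-4/7)) + 260210 = 403*(2 - 12/7) + 260210 = 403*(2/7) + 260210 = 806/7 + 260210 = 1822276/7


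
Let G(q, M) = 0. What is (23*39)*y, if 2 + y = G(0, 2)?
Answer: -1794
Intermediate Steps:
y = -2 (y = -2 + 0 = -2)
(23*39)*y = (23*39)*(-2) = 897*(-2) = -1794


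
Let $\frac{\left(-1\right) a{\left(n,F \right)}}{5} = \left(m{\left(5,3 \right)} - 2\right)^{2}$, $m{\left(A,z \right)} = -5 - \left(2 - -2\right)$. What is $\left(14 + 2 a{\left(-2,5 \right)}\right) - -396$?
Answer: $-800$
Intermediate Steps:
$m{\left(A,z \right)} = -9$ ($m{\left(A,z \right)} = -5 - \left(2 + 2\right) = -5 - 4 = -9$)
$a{\left(n,F \right)} = -605$ ($a{\left(n,F \right)} = - 5 \left(-9 - 2\right)^{2} = - 5 \left(-11\right)^{2} = \left(-5\right) 121 = -605$)
$\left(14 + 2 a{\left(-2,5 \right)}\right) - -396 = \left(14 + 2 \left(-605\right)\right) - -396 = \left(14 - 1210\right) + 396 = -1196 + 396 = -800$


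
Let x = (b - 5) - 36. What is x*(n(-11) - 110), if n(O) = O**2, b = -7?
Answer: -528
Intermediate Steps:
x = -48 (x = (-7 - 5) - 36 = -12 - 36 = -48)
x*(n(-11) - 110) = -48*((-11)**2 - 110) = -48*(121 - 110) = -48*11 = -528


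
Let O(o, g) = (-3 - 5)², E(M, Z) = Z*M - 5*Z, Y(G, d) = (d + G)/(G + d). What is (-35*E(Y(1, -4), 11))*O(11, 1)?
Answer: 98560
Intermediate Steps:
Y(G, d) = 1 (Y(G, d) = (G + d)/(G + d) = 1)
E(M, Z) = -5*Z + M*Z (E(M, Z) = M*Z - 5*Z = -5*Z + M*Z)
O(o, g) = 64 (O(o, g) = (-8)² = 64)
(-35*E(Y(1, -4), 11))*O(11, 1) = -385*(-5 + 1)*64 = -385*(-4)*64 = -35*(-44)*64 = 1540*64 = 98560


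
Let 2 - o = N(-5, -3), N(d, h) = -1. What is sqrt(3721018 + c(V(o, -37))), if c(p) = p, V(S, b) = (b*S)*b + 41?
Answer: sqrt(3725166) ≈ 1930.1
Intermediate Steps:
o = 3 (o = 2 - 1*(-1) = 2 + 1 = 3)
V(S, b) = 41 + S*b**2 (V(S, b) = (S*b)*b + 41 = S*b**2 + 41 = 41 + S*b**2)
sqrt(3721018 + c(V(o, -37))) = sqrt(3721018 + (41 + 3*(-37)**2)) = sqrt(3721018 + (41 + 3*1369)) = sqrt(3721018 + (41 + 4107)) = sqrt(3721018 + 4148) = sqrt(3725166)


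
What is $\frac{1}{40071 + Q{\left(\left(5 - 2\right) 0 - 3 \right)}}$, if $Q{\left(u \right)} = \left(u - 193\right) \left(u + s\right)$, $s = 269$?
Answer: $- \frac{1}{12065} \approx -8.2884 \cdot 10^{-5}$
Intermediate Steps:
$Q{\left(u \right)} = \left(-193 + u\right) \left(269 + u\right)$ ($Q{\left(u \right)} = \left(u - 193\right) \left(u + 269\right) = \left(-193 + u\right) \left(269 + u\right)$)
$\frac{1}{40071 + Q{\left(\left(5 - 2\right) 0 - 3 \right)}} = \frac{1}{40071 + \left(-51917 + \left(\left(5 - 2\right) 0 - 3\right)^{2} + 76 \left(\left(5 - 2\right) 0 - 3\right)\right)} = \frac{1}{40071 + \left(-51917 + \left(3 \cdot 0 - 3\right)^{2} + 76 \left(3 \cdot 0 - 3\right)\right)} = \frac{1}{40071 + \left(-51917 + \left(0 - 3\right)^{2} + 76 \left(0 - 3\right)\right)} = \frac{1}{40071 + \left(-51917 + \left(-3\right)^{2} + 76 \left(-3\right)\right)} = \frac{1}{40071 - 52136} = \frac{1}{-12065} = - \frac{1}{12065}$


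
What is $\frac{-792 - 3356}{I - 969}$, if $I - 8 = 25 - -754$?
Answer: $\frac{2074}{91} \approx 22.791$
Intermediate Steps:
$I = 787$ ($I = 8 + \left(25 - -754\right) = 8 + \left(25 + 754\right) = 8 + 779 = 787$)
$\frac{-792 - 3356}{I - 969} = \frac{-792 - 3356}{787 - 969} = - \frac{4148}{-182} = \left(-4148\right) \left(- \frac{1}{182}\right) = \frac{2074}{91}$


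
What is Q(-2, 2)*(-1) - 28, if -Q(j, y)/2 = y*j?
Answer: -36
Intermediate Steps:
Q(j, y) = -2*j*y (Q(j, y) = -2*y*j = -2*j*y)
Q(-2, 2)*(-1) - 28 = -2*(-2)*2*(-1) - 28 = 8*(-1) - 28 = -8 - 28 = -36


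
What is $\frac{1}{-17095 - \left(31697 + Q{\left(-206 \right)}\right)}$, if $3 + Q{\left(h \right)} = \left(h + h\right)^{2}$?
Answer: $- \frac{1}{218533} \approx -4.576 \cdot 10^{-6}$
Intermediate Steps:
$Q{\left(h \right)} = -3 + 4 h^{2}$ ($Q{\left(h \right)} = -3 + \left(h + h\right)^{2} = -3 + \left(2 h\right)^{2} = -3 + 4 h^{2}$)
$\frac{1}{-17095 - \left(31697 + Q{\left(-206 \right)}\right)} = \frac{1}{-17095 - \left(31694 + 169744\right)} = \frac{1}{-17095 - 201438} = \frac{1}{-218533} = - \frac{1}{218533}$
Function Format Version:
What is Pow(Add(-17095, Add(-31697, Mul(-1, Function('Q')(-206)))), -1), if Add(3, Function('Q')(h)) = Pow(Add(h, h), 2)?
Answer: Rational(-1, 218533) ≈ -4.5760e-6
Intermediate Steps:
Function('Q')(h) = Add(-3, Mul(4, Pow(h, 2))) (Function('Q')(h) = Add(-3, Pow(Add(h, h), 2)) = Add(-3, Pow(Mul(2, h), 2)) = Add(-3, Mul(4, Pow(h, 2))))
Pow(Add(-17095, Add(-31697, Mul(-1, Function('Q')(-206)))), -1) = Pow(Add(-17095, Add(-31697, Mul(-1, Add(-3, Mul(4, Pow(-206, 2)))))), -1) = Pow(Add(-17095, Add(-31697, Mul(-1, Add(-3, Mul(4, 42436))))), -1) = Pow(Add(-17095, Add(-31697, Mul(-1, Add(-3, 169744)))), -1) = Pow(Add(-17095, Add(-31697, Mul(-1, 169741))), -1) = Pow(Add(-17095, Add(-31697, -169741)), -1) = Pow(Add(-17095, -201438), -1) = Pow(-218533, -1) = Rational(-1, 218533)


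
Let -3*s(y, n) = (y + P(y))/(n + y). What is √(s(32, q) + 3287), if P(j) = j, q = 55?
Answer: 7*√507703/87 ≈ 57.330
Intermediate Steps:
s(y, n) = -2*y/(3*(n + y)) (s(y, n) = -(y + y)/(3*(n + y)) = -2*y/(3*(n + y)))
√(s(32, q) + 3287) = √(-2*32/(3*55 + 3*32) + 3287) = √(-2*32/(165 + 96) + 3287) = √(-2*32/261 + 3287) = √(-2*32*1/261 + 3287) = √(-64/261 + 3287) = √(857843/261) = 7*√507703/87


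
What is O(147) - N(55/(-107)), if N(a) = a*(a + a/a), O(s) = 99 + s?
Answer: 2819314/11449 ≈ 246.25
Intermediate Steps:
N(a) = a*(1 + a) (N(a) = a*(a + 1) = a*(1 + a))
O(147) - N(55/(-107)) = (99 + 147) - 55/(-107)*(1 + 55/(-107)) = 246 - 55*(-1/107)*(1 + 55*(-1/107)) = 246 - (-55)*(1 - 55/107)/107 = 246 - (-55)*52/(107*107) = 246 - 1*(-2860/11449) = 246 + 2860/11449 = 2819314/11449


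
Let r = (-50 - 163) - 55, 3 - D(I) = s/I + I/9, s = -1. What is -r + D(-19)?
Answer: 46693/171 ≈ 273.06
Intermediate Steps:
D(I) = 3 + 1/I - I/9 (D(I) = 3 - (-1/I + I/9) = 3 + (1/I - I/9) = 3 + 1/I - I/9)
r = -268 (r = -213 - 55 = -268)
-r + D(-19) = -1*(-268) + (3 + 1/(-19) - ⅑*(-19)) = 268 + (3 - 1/19 + 19/9) = 268 + 865/171 = 46693/171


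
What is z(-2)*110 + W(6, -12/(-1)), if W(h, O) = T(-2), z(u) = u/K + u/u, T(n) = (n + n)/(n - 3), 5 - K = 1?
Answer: 279/5 ≈ 55.800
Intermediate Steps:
K = 4 (K = 5 - 1*1 = 5 - 1 = 4)
T(n) = 2*n/(-3 + n) (T(n) = (2*n)/(-3 + n) = 2*n/(-3 + n))
z(u) = 1 + u/4 (z(u) = u/4 + u/u = u*(¼) + 1 = u/4 + 1 = 1 + u/4)
W(h, O) = ⅘ (W(h, O) = 2*(-2)/(-3 - 2) = 2*(-2)/(-5) = 2*(-2)*(-⅕) = ⅘)
z(-2)*110 + W(6, -12/(-1)) = (1 + (¼)*(-2))*110 + ⅘ = (1 - ½)*110 + ⅘ = (½)*110 + ⅘ = 55 + ⅘ = 279/5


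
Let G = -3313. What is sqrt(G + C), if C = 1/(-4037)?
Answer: I*sqrt(53993187534)/4037 ≈ 57.559*I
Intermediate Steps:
C = -1/4037 ≈ -0.00024771
sqrt(G + C) = sqrt(-3313 - 1/4037) = sqrt(-13374582/4037) = I*sqrt(53993187534)/4037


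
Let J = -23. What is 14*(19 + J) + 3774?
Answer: 3718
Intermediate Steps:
14*(19 + J) + 3774 = 14*(19 - 23) + 3774 = 14*(-4) + 3774 = -56 + 3774 = 3718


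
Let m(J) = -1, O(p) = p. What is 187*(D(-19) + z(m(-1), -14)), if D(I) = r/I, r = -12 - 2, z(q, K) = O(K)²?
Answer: 699006/19 ≈ 36790.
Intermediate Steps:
z(q, K) = K²
r = -14
D(I) = -14/I
187*(D(-19) + z(m(-1), -14)) = 187*(-14/(-19) + (-14)²) = 187*(-14*(-1/19) + 196) = 187*(14/19 + 196) = 187*(3738/19) = 699006/19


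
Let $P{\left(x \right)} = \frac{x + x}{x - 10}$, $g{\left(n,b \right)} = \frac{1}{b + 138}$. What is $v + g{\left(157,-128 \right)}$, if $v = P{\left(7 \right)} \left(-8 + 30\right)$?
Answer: $- \frac{3077}{30} \approx -102.57$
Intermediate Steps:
$g{\left(n,b \right)} = \frac{1}{138 + b}$
$P{\left(x \right)} = \frac{2 x}{-10 + x}$
$v = - \frac{308}{3}$ ($v = 2 \cdot 7 \frac{1}{-10 + 7} \left(-8 + 30\right) = 2 \cdot 7 \frac{1}{-3} \cdot 22 = 2 \cdot 7 \left(- \frac{1}{3}\right) 22 = \left(- \frac{14}{3}\right) 22 = - \frac{308}{3} \approx -102.67$)
$v + g{\left(157,-128 \right)} = - \frac{308}{3} + \frac{1}{138 - 128} = - \frac{308}{3} + \frac{1}{10} = - \frac{3077}{30}$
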